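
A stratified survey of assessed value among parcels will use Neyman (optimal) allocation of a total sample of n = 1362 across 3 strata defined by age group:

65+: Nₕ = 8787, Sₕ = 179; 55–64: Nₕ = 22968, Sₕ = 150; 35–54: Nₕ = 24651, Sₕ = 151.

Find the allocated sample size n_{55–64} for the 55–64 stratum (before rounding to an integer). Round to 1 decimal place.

Neyman allocation: nₕ = n·NₕSₕ / Σⱼ NⱼSⱼ.
Σ NⱼSⱼ = 8787·179 + 22968·150 + 24651·151 = 8.740374 × 10^6.
n_{55–64} = 1362·22968·150 / (8.740374 × 10^6) = 536.9.

536.9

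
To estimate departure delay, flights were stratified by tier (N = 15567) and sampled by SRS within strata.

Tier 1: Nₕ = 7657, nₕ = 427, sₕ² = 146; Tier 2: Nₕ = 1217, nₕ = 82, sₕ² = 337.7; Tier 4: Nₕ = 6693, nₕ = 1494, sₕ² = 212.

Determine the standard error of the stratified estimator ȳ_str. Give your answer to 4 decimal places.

Var(ȳ_str) = Σₕ Wₕ²(1 − fₕ)sₕ²/nₕ with Wₕ = Nₕ/N, N = 15567.
Tier 1: Wₕ = 0.49187384; term = 0.49187384²·(1 − 0.05576597)·146/427 = 0.078110978.
Tier 2: Wₕ = 0.07817820; term = 0.07817820²·(1 − 0.06737880)·337.7/82 = 0.023474362.
Tier 4: Wₕ = 0.42994797; term = 0.42994797²·(1 − 0.22321829)·212/1494 = 0.020375865.
Sum = 0.12196121.
SE = √(0.12196121) = 0.3492.

0.3492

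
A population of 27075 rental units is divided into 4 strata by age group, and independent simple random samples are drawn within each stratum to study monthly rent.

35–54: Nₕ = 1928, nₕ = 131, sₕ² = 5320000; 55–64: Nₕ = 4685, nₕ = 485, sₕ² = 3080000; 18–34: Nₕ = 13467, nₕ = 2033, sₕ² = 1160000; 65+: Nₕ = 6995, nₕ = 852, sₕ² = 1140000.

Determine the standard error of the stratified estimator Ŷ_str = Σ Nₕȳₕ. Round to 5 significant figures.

641100

Var(Ŷ_str) = Σₕ Nₕ²(1 − fₕ)sₕ²/nₕ.
35–54: 1928²·(1 − 131/1928)·5320000/131 = 1.4070044 × 10^11.
55–64: 4685²·(1 − 485/4685)·3080000/485 = 1.2495909 × 10^11.
18–34: 13467²·(1 − 2033/13467)·1160000/2033 = 8.7859688 × 10^10.
65+: 6995²·(1 − 852/6995)·1140000/852 = 5.7495452 × 10^10.
Sum = 4.1101467 × 10^11.
SE = √(4.1101467 × 10^11) = 641100.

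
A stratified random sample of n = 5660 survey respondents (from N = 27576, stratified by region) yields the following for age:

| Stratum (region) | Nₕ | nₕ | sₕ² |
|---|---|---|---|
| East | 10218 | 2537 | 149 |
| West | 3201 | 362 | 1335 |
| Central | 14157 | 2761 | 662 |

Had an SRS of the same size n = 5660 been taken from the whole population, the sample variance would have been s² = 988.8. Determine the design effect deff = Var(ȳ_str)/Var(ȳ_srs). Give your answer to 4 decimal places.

0.7275

Var(ȳ_str) = Σ Wₕ²(1−fₕ)sₕ²/nₕ with Wₕ = Nₕ/27576:
  East: (10218/27576)²·(1−2537/10218)·149/2537 = 0.0060615951
  West: (3201/27576)²·(1−362/3201)·1335/362 = 0.044071844
  Central: (14157/27576)²·(1−2761/14157)·662/2761 = 0.050868943
  → Var(ȳ_str) = 0.10100238.
Var(ȳ_srs) = (1 − 5660/27576)·988.8/5660 = 0.13884238.
deff = 0.10100238 / 0.13884238 = 0.7275.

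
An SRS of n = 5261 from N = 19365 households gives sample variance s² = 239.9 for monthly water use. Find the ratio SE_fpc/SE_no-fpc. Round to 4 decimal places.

0.8534

f = n/N = 5261/19365 = 0.27167570.
SE_no-fpc = √(s²/n) = 0.21354085; SE_fpc = √((1−f)s²/n) = 0.18223986.
Ratio = √(1−f) = 0.85341918.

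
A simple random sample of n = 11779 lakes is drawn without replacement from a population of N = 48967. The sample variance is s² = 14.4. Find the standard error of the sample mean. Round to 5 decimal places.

0.03047

Under SRS without replacement, Var(ȳ) = (1 − f)·s²/n with f = n/N = 11779/48967 = 0.24054976.
Var(ȳ) = (1 − 0.24054976)·14.4/11779 = 0.75945024·0.0012225146 = 9.2843904 × 10^-4.
SE(ȳ) = √(9.2843904 × 10^-4) = 0.03047.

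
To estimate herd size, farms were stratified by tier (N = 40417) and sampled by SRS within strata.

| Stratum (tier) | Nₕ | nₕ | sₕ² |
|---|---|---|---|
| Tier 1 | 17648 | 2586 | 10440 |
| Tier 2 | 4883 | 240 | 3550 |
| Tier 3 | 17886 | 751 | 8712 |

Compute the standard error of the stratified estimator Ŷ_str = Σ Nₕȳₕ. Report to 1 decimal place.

Var(Ŷ_str) = Σₕ Nₕ²(1 − fₕ)sₕ²/nₕ.
Tier 1: 17648²·(1 − 2586/17648)·10440/2586 = 1.0731245 × 10^9.
Tier 2: 4883²·(1 − 240/4883)·3550/240 = 3.3535325 × 10^8.
Tier 3: 17886²·(1 − 751/17886)·8712/751 = 3.5552919 × 10^9.
Sum = 4.9637697 × 10^9.
SE = √(4.9637697 × 10^9) = 70454.0.

70454.0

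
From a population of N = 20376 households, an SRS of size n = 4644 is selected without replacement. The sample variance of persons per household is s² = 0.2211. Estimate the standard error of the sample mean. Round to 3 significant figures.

0.00606

Under SRS without replacement, Var(ȳ) = (1 − f)·s²/n with f = n/N = 4644/20376 = 0.22791519.
Var(ȳ) = (1 − 0.22791519)·0.2211/4644 = 0.77208481·4.7609819 × 10^-5 = 3.6758818 × 10^-5.
SE(ȳ) = √(3.6758818 × 10^-5) = 0.00606.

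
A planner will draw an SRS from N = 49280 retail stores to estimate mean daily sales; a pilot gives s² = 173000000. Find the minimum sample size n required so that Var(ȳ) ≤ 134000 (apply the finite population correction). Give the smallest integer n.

1259

Without fpc, n₀ = s²/D = 173000000/134000 = 1291.0448.
With fpc, (1 − n/N)·s²/n ≤ D requires n ≥ n₀/(1 + n₀/N) = 1291.0448/(1 + 1291.0448/49280) = 1258.0853.
Rounding up, n = 1259.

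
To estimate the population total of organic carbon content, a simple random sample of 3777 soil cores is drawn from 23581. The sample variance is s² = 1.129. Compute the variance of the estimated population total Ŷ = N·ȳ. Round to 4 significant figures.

139600

Var(Ŷ) = N²·Var(ȳ) = N²·(1 − n/N)·s²/n.
f = 3777/23581 = 0.16017132; Var(ȳ) = 0.83982868·1.129/3777 = 2.5103695 × 10^-4.
Var(Ŷ) = 23581² · (2.5103695 × 10^-4) = 139592.5.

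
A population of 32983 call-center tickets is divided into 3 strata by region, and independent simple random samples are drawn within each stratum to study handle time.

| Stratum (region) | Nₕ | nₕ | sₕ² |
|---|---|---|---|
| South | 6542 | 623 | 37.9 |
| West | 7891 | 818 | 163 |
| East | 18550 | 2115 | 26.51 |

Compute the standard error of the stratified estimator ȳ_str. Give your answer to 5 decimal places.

Var(ȳ_str) = Σₕ Wₕ²(1 − fₕ)sₕ²/nₕ with Wₕ = Nₕ/N, N = 32983.
South: Wₕ = 0.19834460; term = 0.19834460²·(1 − 0.09523082)·37.9/623 = 0.0021653581.
West: Wₕ = 0.23924446; term = 0.23924446²·(1 − 0.10366240)·163/818 = 0.010223267.
East: Wₕ = 0.56241094; term = 0.56241094²·(1 − 0.11401617)·26.51/2115 = 0.0035126321.
Sum = 0.015901257.
SE = √(0.015901257) = 0.12610.

0.12610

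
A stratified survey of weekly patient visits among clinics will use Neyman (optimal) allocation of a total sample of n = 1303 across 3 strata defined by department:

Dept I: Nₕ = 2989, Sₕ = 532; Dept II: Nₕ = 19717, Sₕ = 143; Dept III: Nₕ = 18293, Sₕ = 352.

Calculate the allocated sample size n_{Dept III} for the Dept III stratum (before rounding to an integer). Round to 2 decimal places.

773.37

Neyman allocation: nₕ = n·NₕSₕ / Σⱼ NⱼSⱼ.
Σ NⱼSⱼ = 2989·532 + 19717·143 + 18293·352 = 1.0848815 × 10^7.
n_{Dept III} = 1303·18293·352 / (1.0848815 × 10^7) = 773.37.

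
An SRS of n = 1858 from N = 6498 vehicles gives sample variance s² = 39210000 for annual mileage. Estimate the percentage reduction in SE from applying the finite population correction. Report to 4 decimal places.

15.4976

f = n/N = 1858/6498 = 0.28593413.
SE_no-fpc = √(s²/n) = 145.26988; SE_fpc = √((1−f)s²/n) = 122.75656.
Ratio = √(1−f) = 0.84502418. Reduction = 100·(1 − 0.84502418) = 15.4976%.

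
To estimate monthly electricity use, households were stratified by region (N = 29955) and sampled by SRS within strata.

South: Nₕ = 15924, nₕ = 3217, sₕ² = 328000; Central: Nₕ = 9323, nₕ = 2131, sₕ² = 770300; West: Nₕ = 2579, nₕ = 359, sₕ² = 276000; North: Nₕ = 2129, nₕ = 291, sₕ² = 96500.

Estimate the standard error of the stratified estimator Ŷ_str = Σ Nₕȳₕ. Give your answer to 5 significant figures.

224870

Var(Ŷ_str) = Σₕ Nₕ²(1 − fₕ)sₕ²/nₕ.
South: 15924²·(1 − 3217/15924)·328000/3217 = 2.0630891 × 10^10.
Central: 9323²·(1 − 2131/9323)·770300/2131 = 2.4237165 × 10^10.
West: 2579²·(1 − 359/2579)·276000/359 = 4.4016849 × 10^9.
North: 2129²·(1 − 291/2129)·96500/291 = 1.2976438 × 10^9.
Sum = 5.0567385 × 10^10.
SE = √(5.0567385 × 10^10) = 224870.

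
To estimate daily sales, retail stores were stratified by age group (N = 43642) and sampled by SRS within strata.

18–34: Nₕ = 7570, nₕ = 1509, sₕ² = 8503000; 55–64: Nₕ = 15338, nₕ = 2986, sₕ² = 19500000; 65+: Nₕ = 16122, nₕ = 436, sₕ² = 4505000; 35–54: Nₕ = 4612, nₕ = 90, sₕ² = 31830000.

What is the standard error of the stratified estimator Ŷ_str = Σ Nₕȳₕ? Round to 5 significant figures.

3.3889 × 10^6

Var(Ŷ_str) = Σₕ Nₕ²(1 − fₕ)sₕ²/nₕ.
18–34: 7570²·(1 − 1509/7570)·8503000/1509 = 2.5853724 × 10^11.
55–64: 15338²·(1 − 2986/15338)·19500000/2986 = 1.2372311 × 10^12.
65+: 16122²·(1 − 436/16122)·4505000/436 = 2.6130001 × 10^12.
35–54: 4612²·(1 − 90/4612)·31830000/90 = 7.3758824 × 10^12.
Sum = 1.1484651 × 10^13.
SE = √(1.1484651 × 10^13) = 3.3889 × 10^6.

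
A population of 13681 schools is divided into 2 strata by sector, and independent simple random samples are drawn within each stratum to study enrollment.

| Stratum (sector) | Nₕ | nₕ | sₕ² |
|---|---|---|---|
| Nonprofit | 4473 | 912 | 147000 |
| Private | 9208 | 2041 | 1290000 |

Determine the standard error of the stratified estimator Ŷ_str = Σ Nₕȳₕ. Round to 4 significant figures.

Var(Ŷ_str) = Σₕ Nₕ²(1 − fₕ)sₕ²/nₕ.
Nonprofit: 4473²·(1 − 912/4473)·147000/912 = 2.567399 × 10^9.
Private: 9208²·(1 − 2041/9208)·1290000/2041 = 4.1710887 × 10^10.
Sum = 4.4278286 × 10^10.
SE = √(4.4278286 × 10^10) = 210400.

210400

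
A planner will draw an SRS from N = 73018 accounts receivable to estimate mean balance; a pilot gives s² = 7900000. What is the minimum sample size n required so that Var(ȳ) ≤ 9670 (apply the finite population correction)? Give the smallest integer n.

808

Without fpc, n₀ = s²/D = 7900000/9670 = 816.9597.
With fpc, (1 − n/N)·s²/n ≤ D requires n ≥ n₀/(1 + n₀/N) = 816.9597/(1 + 816.9597/73018) = 807.9203.
Rounding up, n = 808.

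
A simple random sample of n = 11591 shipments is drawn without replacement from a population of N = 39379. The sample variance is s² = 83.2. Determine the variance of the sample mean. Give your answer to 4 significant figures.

0.005065

Under SRS without replacement, Var(ȳ) = (1 − f)·s²/n with f = n/N = 11591/39379 = 0.29434470.
Var(ȳ) = (1 − 0.29434470)·83.2/11591 = 0.70565530·0.0071779829 = 0.0050651817.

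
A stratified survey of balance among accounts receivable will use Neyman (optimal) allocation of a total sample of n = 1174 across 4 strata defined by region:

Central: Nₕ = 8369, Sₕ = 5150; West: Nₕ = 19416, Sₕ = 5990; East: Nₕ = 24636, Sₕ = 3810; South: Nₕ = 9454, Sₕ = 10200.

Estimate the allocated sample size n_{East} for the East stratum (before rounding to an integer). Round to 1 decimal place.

315.1

Neyman allocation: nₕ = n·NₕSₕ / Σⱼ NⱼSⱼ.
Σ NⱼSⱼ = 8369·5150 + 19416·5990 + 24636·3810 + 9454·10200 = 3.4969615 × 10^8.
n_{East} = 1174·24636·3810 / (3.4969615 × 10^8) = 315.1.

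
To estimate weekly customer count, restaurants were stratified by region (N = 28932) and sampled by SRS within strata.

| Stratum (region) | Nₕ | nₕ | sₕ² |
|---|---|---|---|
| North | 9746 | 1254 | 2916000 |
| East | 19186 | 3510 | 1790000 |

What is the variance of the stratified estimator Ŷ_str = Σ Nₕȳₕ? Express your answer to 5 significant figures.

3.4583 × 10^11

Var(Ŷ_str) = Σₕ Nₕ²(1 − fₕ)sₕ²/nₕ.
North: 9746²·(1 − 1254/9746)·2916000/1254 = 1.9245375 × 10^11.
East: 19186²·(1 − 3510/19186)·1790000/3510 = 1.533789 × 10^11.
Sum = 3.4583265 × 10^11.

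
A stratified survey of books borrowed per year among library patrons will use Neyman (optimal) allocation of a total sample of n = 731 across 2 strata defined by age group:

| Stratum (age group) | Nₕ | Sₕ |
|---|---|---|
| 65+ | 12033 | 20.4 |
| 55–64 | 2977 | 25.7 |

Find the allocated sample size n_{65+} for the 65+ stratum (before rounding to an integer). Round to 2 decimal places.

Neyman allocation: nₕ = n·NₕSₕ / Σⱼ NⱼSⱼ.
Σ NⱼSⱼ = 12033·20.4 + 2977·25.7 = 321982.1.
n_{65+} = 731·12033·20.4 / 321982.1 = 557.30.

557.30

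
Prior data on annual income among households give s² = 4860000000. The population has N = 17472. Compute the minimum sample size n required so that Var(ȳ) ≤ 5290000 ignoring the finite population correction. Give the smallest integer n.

Without fpc, n₀ = s²/D = 4860000000/5290000 = 918.7146.
Rounding up, n = 919.

919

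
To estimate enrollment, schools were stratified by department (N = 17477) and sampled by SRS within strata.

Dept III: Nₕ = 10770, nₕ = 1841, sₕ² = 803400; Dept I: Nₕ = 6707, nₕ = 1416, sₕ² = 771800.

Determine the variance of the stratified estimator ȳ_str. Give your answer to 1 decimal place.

Var(ȳ_str) = Σₕ Wₕ²(1 − fₕ)sₕ²/nₕ with Wₕ = Nₕ/N, N = 17477.
Dept III: Wₕ = 0.61623848; term = 0.61623848²·(1 − 0.17093779)·803400/1841 = 137.39243.
Dept I: Wₕ = 0.38376152; term = 0.38376152²·(1 − 0.21112271)·771800/1416 = 63.324798.
Sum = 200.71723.

200.7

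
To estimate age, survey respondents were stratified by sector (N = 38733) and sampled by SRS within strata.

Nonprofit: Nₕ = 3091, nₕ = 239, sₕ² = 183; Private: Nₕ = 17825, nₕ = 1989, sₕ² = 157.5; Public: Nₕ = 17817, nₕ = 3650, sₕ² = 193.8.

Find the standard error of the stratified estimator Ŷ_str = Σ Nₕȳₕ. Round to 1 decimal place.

6519.5

Var(Ŷ_str) = Σₕ Nₕ²(1 − fₕ)sₕ²/nₕ.
Nonprofit: 3091²·(1 − 239/3091)·183/239 = 6.749968 × 10^6.
Private: 17825²·(1 − 1989/17825)·157.5/1989 = 2.2352227 × 10^7.
Public: 17817²·(1 − 3650/17817)·193.8/3650 = 1.3402116 × 10^7.
Sum = 4.2504311 × 10^7.
SE = √(4.2504311 × 10^7) = 6519.5.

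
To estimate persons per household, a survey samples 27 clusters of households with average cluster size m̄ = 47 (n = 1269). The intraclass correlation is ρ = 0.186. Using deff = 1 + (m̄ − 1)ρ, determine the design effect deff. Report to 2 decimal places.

9.56

deff = 1 + (47 − 1)·0.186 = 1 + 8.556 = 9.556.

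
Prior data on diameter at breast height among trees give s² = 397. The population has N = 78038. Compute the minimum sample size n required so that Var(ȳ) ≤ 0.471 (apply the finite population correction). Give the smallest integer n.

834

Without fpc, n₀ = s²/D = 397/0.471 = 842.8875.
With fpc, (1 − n/N)·s²/n ≤ D requires n ≥ n₀/(1 + n₀/N) = 842.8875/(1 + 842.8875/78038) = 833.8808.
Rounding up, n = 834.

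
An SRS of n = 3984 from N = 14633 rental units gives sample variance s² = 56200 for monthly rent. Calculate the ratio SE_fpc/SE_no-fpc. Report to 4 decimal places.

f = n/N = 3984/14633 = 0.27226133.
SE_no-fpc = √(s²/n) = 3.7558522; SE_fpc = √((1−f)s²/n) = 3.2040274.
Ratio = √(1−f) = 0.85307601.

0.8531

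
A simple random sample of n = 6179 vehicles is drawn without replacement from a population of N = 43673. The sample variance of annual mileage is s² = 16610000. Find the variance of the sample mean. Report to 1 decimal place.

2307.8

Under SRS without replacement, Var(ȳ) = (1 − f)·s²/n with f = n/N = 6179/43673 = 0.14148330.
Var(ȳ) = (1 − 0.14148330)·16610000/6179 = 0.85851670·2688.1372 = 2307.8107.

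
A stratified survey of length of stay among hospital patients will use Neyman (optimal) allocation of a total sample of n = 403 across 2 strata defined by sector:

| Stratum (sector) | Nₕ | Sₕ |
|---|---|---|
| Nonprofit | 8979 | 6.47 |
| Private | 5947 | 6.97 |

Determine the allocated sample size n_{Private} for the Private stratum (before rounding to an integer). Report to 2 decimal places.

Neyman allocation: nₕ = n·NₕSₕ / Σⱼ NⱼSⱼ.
Σ NⱼSⱼ = 8979·6.47 + 5947·6.97 = 99544.72.
n_{Private} = 403·5947·6.97 / 99544.72 = 167.81.

167.81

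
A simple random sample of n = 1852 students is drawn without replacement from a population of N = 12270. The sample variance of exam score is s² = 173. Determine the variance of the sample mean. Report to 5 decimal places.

0.07931

Under SRS without replacement, Var(ȳ) = (1 − f)·s²/n with f = n/N = 1852/12270 = 0.15093725.
Var(ȳ) = (1 − 0.15093725)·173/1852 = 0.84906275·0.093412527 = 0.079313097.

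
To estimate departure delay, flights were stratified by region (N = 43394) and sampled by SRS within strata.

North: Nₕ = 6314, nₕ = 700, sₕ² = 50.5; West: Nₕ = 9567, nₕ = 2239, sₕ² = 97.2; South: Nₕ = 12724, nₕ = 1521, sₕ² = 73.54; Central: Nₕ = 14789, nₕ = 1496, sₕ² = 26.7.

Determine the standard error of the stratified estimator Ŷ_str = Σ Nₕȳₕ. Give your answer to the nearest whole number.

Var(Ŷ_str) = Σₕ Nₕ²(1 − fₕ)sₕ²/nₕ.
North: 6314²·(1 − 700/6314)·50.5/700 = 2.5572331 × 10^6.
West: 9567²·(1 − 2239/9567)·97.2/2239 = 3.0435007 × 10^6.
South: 12724²·(1 − 1521/12724)·73.54/1521 = 6.8921133 × 10^6.
Central: 14789²·(1 − 1496/14789)·26.7/1496 = 3.5086616 × 10^6.
Sum = 1.6001509 × 10^7.
SE = √(1.6001509 × 10^7) = 4000.

4000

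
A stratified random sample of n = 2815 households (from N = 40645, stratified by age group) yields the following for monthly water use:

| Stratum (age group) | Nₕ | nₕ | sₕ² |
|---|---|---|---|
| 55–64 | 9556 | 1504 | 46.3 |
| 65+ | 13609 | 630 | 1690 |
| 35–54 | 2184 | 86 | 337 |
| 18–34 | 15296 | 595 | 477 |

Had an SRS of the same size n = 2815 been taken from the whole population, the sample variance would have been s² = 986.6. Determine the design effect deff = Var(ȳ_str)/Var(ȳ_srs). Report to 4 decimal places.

1.2515

Var(ȳ_str) = Σ Wₕ²(1−fₕ)sₕ²/nₕ with Wₕ = Nₕ/40645:
  55–64: (9556/40645)²·(1−1504/9556)·46.3/1504 = 0.0014338338
  65+: (13609/40645)²·(1−630/13609)·1690/630 = 0.28681334
  35–54: (2184/40645)²·(1−86/2184)·337/86 = 0.010868643
  18–34: (15296/40645)²·(1−595/15296)·477/595 = 0.1091219
  → Var(ȳ_str) = 0.40823772.
Var(ȳ_srs) = (1 − 2815/40645)·986.6/2815 = 0.32620599.
deff = 0.40823772 / 0.32620599 = 1.2515.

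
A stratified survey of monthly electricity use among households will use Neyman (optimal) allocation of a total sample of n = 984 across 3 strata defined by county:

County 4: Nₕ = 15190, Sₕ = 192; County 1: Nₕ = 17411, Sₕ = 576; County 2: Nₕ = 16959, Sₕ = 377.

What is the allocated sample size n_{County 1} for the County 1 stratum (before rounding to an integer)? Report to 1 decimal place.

510.3

Neyman allocation: nₕ = n·NₕSₕ / Σⱼ NⱼSⱼ.
Σ NⱼSⱼ = 15190·192 + 17411·576 + 16959·377 = 1.9338759 × 10^7.
n_{County 1} = 984·17411·576 / (1.9338759 × 10^7) = 510.3.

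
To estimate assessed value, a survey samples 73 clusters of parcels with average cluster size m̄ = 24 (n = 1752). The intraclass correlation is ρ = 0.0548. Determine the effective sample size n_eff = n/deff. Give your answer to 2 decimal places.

775.08

deff = 1 + (24 − 1)·0.0548 = 1 + 1.2604 = 2.2604.
n_eff = 1752 / 2.2604 = 775.08.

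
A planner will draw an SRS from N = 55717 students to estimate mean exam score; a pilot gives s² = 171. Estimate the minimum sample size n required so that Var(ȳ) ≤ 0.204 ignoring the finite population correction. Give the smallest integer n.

839

Without fpc, n₀ = s²/D = 171/0.204 = 838.2353.
Rounding up, n = 839.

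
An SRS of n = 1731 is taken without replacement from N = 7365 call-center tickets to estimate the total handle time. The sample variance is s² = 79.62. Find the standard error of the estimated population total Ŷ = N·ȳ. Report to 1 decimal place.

1381.5

Var(Ŷ) = N²·Var(ȳ) = N²·(1 − n/N)·s²/n.
f = 1731/7365 = 0.23503055; Var(ȳ) = 0.76496945·79.62/1731 = 0.035185943.
Var(Ŷ) = 7365² · 0.035185943 = 1.908599 × 10^6.
SE(Ŷ) = √(1.908599 × 10^6) = 1381.5.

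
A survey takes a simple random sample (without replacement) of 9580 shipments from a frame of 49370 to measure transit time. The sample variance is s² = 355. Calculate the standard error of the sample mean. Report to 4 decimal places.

Under SRS without replacement, Var(ȳ) = (1 − f)·s²/n with f = n/N = 9580/49370 = 0.19404497.
Var(ȳ) = (1 − 0.19404497)·355/9580 = 0.80595503·0.037056367 = 0.029865766.
SE(ȳ) = √(0.029865766) = 0.1728.

0.1728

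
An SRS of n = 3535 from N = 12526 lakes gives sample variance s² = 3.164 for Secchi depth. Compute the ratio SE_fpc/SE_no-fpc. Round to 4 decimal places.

f = n/N = 3535/12526 = 0.28221300.
SE_no-fpc = √(s²/n) = 0.029917378; SE_fpc = √((1−f)s²/n) = 0.025346694.
Ratio = √(1−f) = 0.84722311.

0.8472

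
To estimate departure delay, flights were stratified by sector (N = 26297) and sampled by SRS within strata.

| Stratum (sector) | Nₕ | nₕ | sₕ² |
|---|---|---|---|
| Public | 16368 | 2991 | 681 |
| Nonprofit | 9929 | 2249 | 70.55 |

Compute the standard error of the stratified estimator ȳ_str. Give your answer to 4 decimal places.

0.2749

Var(ȳ_str) = Σₕ Wₕ²(1 − fₕ)sₕ²/nₕ with Wₕ = Nₕ/N, N = 26297.
Public: Wₕ = 0.62242841; term = 0.62242841²·(1 − 0.18273460)·681/2991 = 0.072089602.
Nonprofit: Wₕ = 0.37757159; term = 0.37757159²·(1 − 0.22650821)·70.55/2249 = 0.0034590901.
Sum = 0.075548692.
SE = √(0.075548692) = 0.2749.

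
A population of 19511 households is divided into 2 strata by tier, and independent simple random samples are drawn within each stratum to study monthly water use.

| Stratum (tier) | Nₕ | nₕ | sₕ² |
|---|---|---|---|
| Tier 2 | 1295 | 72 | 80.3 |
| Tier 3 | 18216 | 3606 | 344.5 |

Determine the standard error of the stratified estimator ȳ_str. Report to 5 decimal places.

0.26726

Var(ȳ_str) = Σₕ Wₕ²(1 − fₕ)sₕ²/nₕ with Wₕ = Nₕ/N, N = 19511.
Tier 2: Wₕ = 0.06637282; term = 0.06637282²·(1 − 0.05559846)·80.3/72 = 0.0046400239.
Tier 3: Wₕ = 0.93362718; term = 0.93362718²·(1 − 0.19795784)·344.5/3606 = 0.066789421.
Sum = 0.071429445.
SE = √(0.071429445) = 0.26726.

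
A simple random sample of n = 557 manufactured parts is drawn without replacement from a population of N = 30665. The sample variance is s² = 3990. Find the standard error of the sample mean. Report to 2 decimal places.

Under SRS without replacement, Var(ȳ) = (1 − f)·s²/n with f = n/N = 557/30665 = 0.01816403.
Var(ȳ) = (1 − 0.01816403)·3990/557 = 0.98183597·7.1633752 = 7.0332595.
SE(ȳ) = √(7.0332595) = 2.65.

2.65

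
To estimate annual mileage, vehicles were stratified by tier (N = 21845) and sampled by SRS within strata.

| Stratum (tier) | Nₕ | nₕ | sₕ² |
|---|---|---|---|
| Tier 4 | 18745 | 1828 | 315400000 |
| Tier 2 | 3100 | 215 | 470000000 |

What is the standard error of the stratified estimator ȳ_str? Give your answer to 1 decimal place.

394.5

Var(ȳ_str) = Σₕ Wₕ²(1 − fₕ)sₕ²/nₕ with Wₕ = Nₕ/N, N = 21845.
Tier 4: Wₕ = 0.85809110; term = 0.85809110²·(1 − 0.09751934)·315400000/1828 = 114654.26.
Tier 2: Wₕ = 0.14190890; term = 0.14190890²·(1 − 0.06935484)·470000000/215 = 40969.703.
Sum = 155623.96.
SE = √(155623.96) = 394.5.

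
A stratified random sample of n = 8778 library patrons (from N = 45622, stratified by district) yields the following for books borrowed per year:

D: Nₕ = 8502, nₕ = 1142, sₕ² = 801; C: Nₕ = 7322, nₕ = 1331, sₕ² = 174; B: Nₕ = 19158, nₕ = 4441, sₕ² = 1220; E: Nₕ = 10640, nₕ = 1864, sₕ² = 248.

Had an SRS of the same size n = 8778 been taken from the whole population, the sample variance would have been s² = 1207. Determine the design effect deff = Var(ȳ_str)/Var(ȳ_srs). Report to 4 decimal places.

0.6036

Var(ȳ_str) = Σ Wₕ²(1−fₕ)sₕ²/nₕ with Wₕ = Nₕ/45622:
  D: (8502/45622)²·(1−1142/8502)·801/1142 = 0.021087092
  C: (7322/45622)²·(1−1331/7322)·174/1331 = 0.0027551903
  B: (19158/45622)²·(1−4441/19158)·1220/4441 = 0.037213445
  E: (10640/45622)²·(1−1864/10640)·248/1864 = 0.0059689147
  → Var(ȳ_str) = 0.067024642.
Var(ȳ_srs) = (1 − 8778/45622)·1207/8778 = 0.11104631.
deff = 0.067024642 / 0.11104631 = 0.6036.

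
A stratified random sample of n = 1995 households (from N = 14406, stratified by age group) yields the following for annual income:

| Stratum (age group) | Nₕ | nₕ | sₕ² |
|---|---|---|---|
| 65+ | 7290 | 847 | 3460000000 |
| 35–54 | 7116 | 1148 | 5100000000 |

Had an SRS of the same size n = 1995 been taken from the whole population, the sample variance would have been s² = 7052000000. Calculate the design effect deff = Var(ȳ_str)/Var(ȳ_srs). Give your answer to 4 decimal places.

Var(ȳ_str) = Σ Wₕ²(1−fₕ)sₕ²/nₕ with Wₕ = Nₕ/14406:
  65+: (7290/14406)²·(1−847/7290)·3460000000/847 = 924531.11
  35–54: (7116/14406)²·(1−1148/7116)·5100000000/1148 = 909088.62
  → Var(ȳ_str) = 1.8336197 × 10^6.
Var(ȳ_srs) = (1 − 1995/14406)·7052000000/1995 = 3.0453188 × 10^6.
deff = (1.8336197 × 10^6) / (3.0453188 × 10^6) = 0.6021.

0.6021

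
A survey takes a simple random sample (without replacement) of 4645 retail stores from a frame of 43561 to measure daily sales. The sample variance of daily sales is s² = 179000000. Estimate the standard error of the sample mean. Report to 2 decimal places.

185.54

Under SRS without replacement, Var(ȳ) = (1 − f)·s²/n with f = n/N = 4645/43561 = 0.10663208.
Var(ȳ) = (1 − 0.10663208)·179000000/4645 = 0.89336792·38536.06 = 34426.88.
SE(ȳ) = √(34426.88) = 185.54.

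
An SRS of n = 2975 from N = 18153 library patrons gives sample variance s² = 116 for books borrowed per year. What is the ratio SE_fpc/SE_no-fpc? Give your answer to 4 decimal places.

f = n/N = 2975/18153 = 0.16388476.
SE_no-fpc = √(s²/n) = 0.1974629; SE_fpc = √((1−f)s²/n) = 0.18055877.
Ratio = √(1−f) = 0.91439337.

0.9144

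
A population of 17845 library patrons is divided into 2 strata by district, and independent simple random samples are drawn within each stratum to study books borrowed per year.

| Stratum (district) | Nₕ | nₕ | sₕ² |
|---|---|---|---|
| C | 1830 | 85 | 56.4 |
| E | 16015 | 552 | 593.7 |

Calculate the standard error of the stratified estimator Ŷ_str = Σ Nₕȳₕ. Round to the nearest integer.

Var(Ŷ_str) = Σₕ Nₕ²(1 − fₕ)sₕ²/nₕ.
C: 1830²·(1 − 85/1830)·56.4/85 = 2.1188816 × 10^6.
E: 16015²·(1 − 552/16015)·593.7/552 = 2.6634753 × 10^8.
Sum = 2.6846641 × 10^8.
SE = √(2.6846641 × 10^8) = 16385.

16385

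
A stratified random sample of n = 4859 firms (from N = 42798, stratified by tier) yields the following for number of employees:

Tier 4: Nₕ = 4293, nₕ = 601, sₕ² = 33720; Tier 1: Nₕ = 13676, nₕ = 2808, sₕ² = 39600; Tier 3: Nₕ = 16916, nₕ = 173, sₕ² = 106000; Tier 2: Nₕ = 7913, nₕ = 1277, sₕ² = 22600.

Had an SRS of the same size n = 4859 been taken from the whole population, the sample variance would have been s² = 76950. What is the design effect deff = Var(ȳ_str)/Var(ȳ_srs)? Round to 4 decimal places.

6.9009

Var(ȳ_str) = Σ Wₕ²(1−fₕ)sₕ²/nₕ with Wₕ = Nₕ/42798:
  Tier 4: (4293/42798)²·(1−601/4293)·33720/601 = 0.48549943
  Tier 1: (13676/42798)²·(1−2808/13676)·39600/2808 = 1.1443526
  Tier 3: (16916/42798)²·(1−173/16916)·106000/173 = 94.742266
  Tier 2: (7913/42798)²·(1−1277/7913)·22600/1277 = 0.50736223
  → Var(ȳ_str) = 96.87948.
Var(ȳ_srs) = (1 − 4859/42798)·76950/4859 = 14.038611.
deff = 96.87948 / 14.038611 = 6.9009.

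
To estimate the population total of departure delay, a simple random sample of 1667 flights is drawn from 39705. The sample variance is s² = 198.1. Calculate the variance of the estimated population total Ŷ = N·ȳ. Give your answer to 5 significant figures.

1.7948 × 10^8

Var(Ŷ) = N²·Var(ȳ) = N²·(1 − n/N)·s²/n.
f = 1667/39705 = 0.04198464; Var(ȳ) = 0.95801536·198.1/1667 = 0.11384694.
Var(Ŷ) = 39705² · 0.11384694 = 1.7947822 × 10^8.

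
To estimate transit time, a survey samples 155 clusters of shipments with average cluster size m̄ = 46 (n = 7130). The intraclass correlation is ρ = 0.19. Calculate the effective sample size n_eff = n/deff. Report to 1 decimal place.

746.6

deff = 1 + (46 − 1)·0.19 = 1 + 8.55 = 9.55.
n_eff = 7130 / 9.55 = 746.6.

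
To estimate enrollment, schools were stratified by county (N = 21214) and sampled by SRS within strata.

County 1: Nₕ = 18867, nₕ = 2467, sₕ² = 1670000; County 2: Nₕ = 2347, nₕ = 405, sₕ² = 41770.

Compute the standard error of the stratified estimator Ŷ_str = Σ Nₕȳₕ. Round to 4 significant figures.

Var(Ŷ_str) = Σₕ Nₕ²(1 − fₕ)sₕ²/nₕ.
County 1: 18867²·(1 − 2467/18867)·1670000/2467 = 2.0945659 × 10^11.
County 2: 2347²·(1 − 405/2347)·41770/405 = 4.7007999 × 10^8.
Sum = 2.0992667 × 10^11.
SE = √(2.0992667 × 10^11) = 458200.

458200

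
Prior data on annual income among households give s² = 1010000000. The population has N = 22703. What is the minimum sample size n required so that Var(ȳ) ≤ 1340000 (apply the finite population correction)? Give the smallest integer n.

730

Without fpc, n₀ = s²/D = 1010000000/1340000 = 753.7313.
With fpc, (1 − n/N)·s²/n ≤ D requires n ≥ n₀/(1 + n₀/N) = 753.7313/(1 + 753.7313/22703) = 729.5118.
Rounding up, n = 730.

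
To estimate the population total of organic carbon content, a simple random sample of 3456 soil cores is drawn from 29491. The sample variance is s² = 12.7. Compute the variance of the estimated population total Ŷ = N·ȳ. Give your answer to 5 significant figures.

Var(Ŷ) = N²·Var(ȳ) = N²·(1 − n/N)·s²/n.
f = 3456/29491 = 0.11718829; Var(ȳ) = 0.88281171·12.7/3456 = 0.0032441287.
Var(Ŷ) = 29491² · 0.0032441287 = 2.8214806 × 10^6.

2.8215 × 10^6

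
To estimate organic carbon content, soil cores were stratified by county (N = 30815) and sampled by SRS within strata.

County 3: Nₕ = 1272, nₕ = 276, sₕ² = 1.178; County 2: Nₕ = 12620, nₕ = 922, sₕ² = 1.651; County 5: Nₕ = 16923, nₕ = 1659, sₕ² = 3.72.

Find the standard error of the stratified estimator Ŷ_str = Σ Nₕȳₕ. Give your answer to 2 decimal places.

Var(Ŷ_str) = Σₕ Nₕ²(1 − fₕ)sₕ²/nₕ.
County 3: 1272²·(1 − 276/1272)·1.178/276 = 5407.3273.
County 2: 12620²·(1 − 922/12620)·1.651/922 = 264354.75.
County 5: 16923²·(1 − 1659/16923)·3.72/1659 = 579218.29.
Sum = 848980.37.
SE = √(848980.37) = 921.40.

921.40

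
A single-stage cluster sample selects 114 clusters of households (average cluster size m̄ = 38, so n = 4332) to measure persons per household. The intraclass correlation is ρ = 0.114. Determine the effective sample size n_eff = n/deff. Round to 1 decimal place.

deff = 1 + (38 − 1)·0.114 = 1 + 4.218 = 5.218.
n_eff = 4332 / 5.218 = 830.2.

830.2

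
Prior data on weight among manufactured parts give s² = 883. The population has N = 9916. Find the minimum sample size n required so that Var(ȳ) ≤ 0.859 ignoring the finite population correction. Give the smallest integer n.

Without fpc, n₀ = s²/D = 883/0.859 = 1027.9395.
Rounding up, n = 1028.

1028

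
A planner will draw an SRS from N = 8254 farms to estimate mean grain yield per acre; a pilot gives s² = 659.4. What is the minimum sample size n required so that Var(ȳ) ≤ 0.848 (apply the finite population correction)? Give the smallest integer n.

711

Without fpc, n₀ = s²/D = 659.4/0.848 = 777.5943.
With fpc, (1 − n/N)·s²/n ≤ D requires n ≥ n₀/(1 + n₀/N) = 777.5943/(1 + 777.5943/8254) = 710.6457.
Rounding up, n = 711.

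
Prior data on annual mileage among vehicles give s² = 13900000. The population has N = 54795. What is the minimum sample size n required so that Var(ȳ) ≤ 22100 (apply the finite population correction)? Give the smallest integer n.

622

Without fpc, n₀ = s²/D = 13900000/22100 = 628.9593.
With fpc, (1 − n/N)·s²/n ≤ D requires n ≥ n₀/(1 + n₀/N) = 628.9593/(1 + 628.9593/54795) = 621.8218.
Rounding up, n = 622.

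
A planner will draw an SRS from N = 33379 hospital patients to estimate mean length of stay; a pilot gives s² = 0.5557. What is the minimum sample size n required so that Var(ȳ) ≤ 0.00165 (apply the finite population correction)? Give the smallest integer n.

334

Without fpc, n₀ = s²/D = 0.5557/0.00165 = 336.7879.
With fpc, (1 − n/N)·s²/n ≤ D requires n ≥ n₀/(1 + n₀/N) = 336.7879/(1 + 336.7879/33379) = 333.4237.
Rounding up, n = 334.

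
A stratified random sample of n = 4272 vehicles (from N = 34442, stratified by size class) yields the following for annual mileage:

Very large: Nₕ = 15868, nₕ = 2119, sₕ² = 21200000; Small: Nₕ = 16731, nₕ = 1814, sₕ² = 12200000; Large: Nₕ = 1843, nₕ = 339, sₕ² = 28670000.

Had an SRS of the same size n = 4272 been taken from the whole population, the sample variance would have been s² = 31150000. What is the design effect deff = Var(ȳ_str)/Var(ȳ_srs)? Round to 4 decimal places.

0.5405

Var(ȳ_str) = Σ Wₕ²(1−fₕ)sₕ²/nₕ with Wₕ = Nₕ/34442:
  Very large: (15868/34442)²·(1−2119/15868)·21200000/2119 = 1840.0155
  Small: (16731/34442)²·(1−1814/16731)·12200000/1814 = 1414.9765
  Large: (1843/34442)²·(1−339/1843)·28670000/339 = 197.61706
  → Var(ȳ_str) = 3452.6091.
Var(ȳ_srs) = (1 − 4272/34442)·31150000/4272 = 6387.2476.
deff = 3452.6091 / 6387.2476 = 0.5405.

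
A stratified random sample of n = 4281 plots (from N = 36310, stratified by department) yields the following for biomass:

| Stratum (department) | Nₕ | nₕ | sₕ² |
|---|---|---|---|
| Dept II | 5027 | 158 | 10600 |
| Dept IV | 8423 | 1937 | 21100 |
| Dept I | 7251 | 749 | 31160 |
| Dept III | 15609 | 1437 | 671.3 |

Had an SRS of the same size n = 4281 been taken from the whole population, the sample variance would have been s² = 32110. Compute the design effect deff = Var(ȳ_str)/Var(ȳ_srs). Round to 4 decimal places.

Var(ȳ_str) = Σ Wₕ²(1−fₕ)sₕ²/nₕ with Wₕ = Nₕ/36310:
  Dept II: (5027/36310)²·(1−158/5027)·10600/158 = 1.2455035
  Dept IV: (8423/36310)²·(1−1937/8423)·21100/1937 = 0.45138184
  Dept I: (7251/36310)²·(1−749/7251)·31160/749 = 1.4876748
  Dept III: (15609/36310)²·(1−1437/15609)·671.3/1437 = 0.078381506
  → Var(ȳ_str) = 3.2629416.
Var(ȳ_srs) = (1 − 4281/36310)·32110/4281 = 6.6162546.
deff = 3.2629416 / 6.6162546 = 0.4932.

0.4932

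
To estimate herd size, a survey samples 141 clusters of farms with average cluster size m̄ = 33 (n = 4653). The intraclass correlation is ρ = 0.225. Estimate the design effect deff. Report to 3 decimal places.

deff = 1 + (33 − 1)·0.225 = 1 + 7.2 = 8.2.

8.200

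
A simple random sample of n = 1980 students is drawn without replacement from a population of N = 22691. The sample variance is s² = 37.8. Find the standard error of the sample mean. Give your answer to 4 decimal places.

Under SRS without replacement, Var(ȳ) = (1 − f)·s²/n with f = n/N = 1980/22691 = 0.08725927.
Var(ȳ) = (1 − 0.08725927)·37.8/1980 = 0.91274073·0.019090909 = 0.01742505.
SE(ȳ) = √(0.01742505) = 0.1320.

0.1320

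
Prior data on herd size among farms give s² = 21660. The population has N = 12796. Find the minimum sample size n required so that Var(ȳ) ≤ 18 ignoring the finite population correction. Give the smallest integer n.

1204

Without fpc, n₀ = s²/D = 21660/18 = 1203.3333.
Rounding up, n = 1204.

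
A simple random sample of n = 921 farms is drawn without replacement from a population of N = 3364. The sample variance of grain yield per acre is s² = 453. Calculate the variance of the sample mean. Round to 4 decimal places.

Under SRS without replacement, Var(ȳ) = (1 − f)·s²/n with f = n/N = 921/3364 = 0.27378121.
Var(ȳ) = (1 − 0.27378121)·453/921 = 0.72621879·0.49185668 = 0.35719556.

0.3572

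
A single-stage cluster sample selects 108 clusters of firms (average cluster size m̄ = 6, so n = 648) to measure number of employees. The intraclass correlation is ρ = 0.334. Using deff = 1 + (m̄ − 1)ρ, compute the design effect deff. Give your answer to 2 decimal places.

2.67

deff = 1 + (6 − 1)·0.334 = 1 + 1.67 = 2.67.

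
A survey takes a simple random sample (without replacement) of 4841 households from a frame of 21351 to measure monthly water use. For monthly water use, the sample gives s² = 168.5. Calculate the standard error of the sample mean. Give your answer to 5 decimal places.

Under SRS without replacement, Var(ȳ) = (1 − f)·s²/n with f = n/N = 4841/21351 = 0.22673411.
Var(ȳ) = (1 − 0.22673411)·168.5/4841 = 0.77326589·0.034806858 = 0.026914956.
SE(ȳ) = √(0.026914956) = 0.16406.

0.16406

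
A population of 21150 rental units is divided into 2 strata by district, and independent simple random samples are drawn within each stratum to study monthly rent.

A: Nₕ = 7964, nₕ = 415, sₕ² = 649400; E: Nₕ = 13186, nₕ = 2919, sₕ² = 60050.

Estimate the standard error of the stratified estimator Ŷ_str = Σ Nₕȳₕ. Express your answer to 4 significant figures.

311200

Var(Ŷ_str) = Σₕ Nₕ²(1 − fₕ)sₕ²/nₕ.
A: 7964²·(1 − 415/7964)·649400/415 = 9.4077304 × 10^10.
E: 13186²·(1 − 2919/13186)·60050/2919 = 2.7850664 × 10^9.
Sum = 9.686237 × 10^10.
SE = √(9.686237 × 10^10) = 311200.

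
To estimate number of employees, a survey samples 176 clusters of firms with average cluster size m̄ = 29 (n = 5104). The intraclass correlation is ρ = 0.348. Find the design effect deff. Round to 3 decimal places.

deff = 1 + (29 − 1)·0.348 = 1 + 9.744 = 10.744.

10.744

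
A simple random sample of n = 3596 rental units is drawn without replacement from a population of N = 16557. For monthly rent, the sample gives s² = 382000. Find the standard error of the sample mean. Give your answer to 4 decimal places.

Under SRS without replacement, Var(ȳ) = (1 − f)·s²/n with f = n/N = 3596/16557 = 0.21718910.
Var(ȳ) = (1 − 0.21718910)·382000/3596 = 0.78281090·106.22914 = 83.157331.
SE(ȳ) = √(83.157331) = 9.1191.

9.1191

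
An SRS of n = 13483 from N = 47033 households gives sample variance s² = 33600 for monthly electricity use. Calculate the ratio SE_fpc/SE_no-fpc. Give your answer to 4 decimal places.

0.8446

f = n/N = 13483/47033 = 0.28667106.
SE_no-fpc = √(s²/n) = 1.5786155; SE_fpc = √((1−f)s²/n) = 1.3332798.
Ratio = √(1−f) = 0.84458803.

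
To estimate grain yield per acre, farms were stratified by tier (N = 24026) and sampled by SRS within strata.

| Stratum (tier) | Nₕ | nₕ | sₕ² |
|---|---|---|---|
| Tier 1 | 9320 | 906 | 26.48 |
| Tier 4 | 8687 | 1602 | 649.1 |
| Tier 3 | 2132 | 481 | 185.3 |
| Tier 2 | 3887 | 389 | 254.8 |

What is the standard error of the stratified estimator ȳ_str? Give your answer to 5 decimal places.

Var(ȳ_str) = Σₕ Wₕ²(1 − fₕ)sₕ²/nₕ with Wₕ = Nₕ/N, N = 24026.
Tier 1: Wₕ = 0.38791309; term = 0.38791309²·(1 − 0.09721030)·26.48/906 = 0.0039705005.
Tier 4: Wₕ = 0.36156664; term = 0.36156664²·(1 − 0.18441349)·649.1/1602 = 0.043201202.
Tier 3: Wₕ = 0.08873720; term = 0.08873720²·(1 − 0.22560976)·185.3/481 = 0.0023491009.
Tier 2: Wₕ = 0.16178307; term = 0.16178307²·(1 − 0.10007718)·254.8/389 = 0.015428412.
Sum = 0.064949215.
SE = √(0.064949215) = 0.25485.

0.25485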